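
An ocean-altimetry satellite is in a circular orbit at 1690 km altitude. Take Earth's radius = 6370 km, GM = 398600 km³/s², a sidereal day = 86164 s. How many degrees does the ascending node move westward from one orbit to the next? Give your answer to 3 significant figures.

30.1°

Semi-major axis a = 6370 + 1690 = 8060 km. Period T = 2π√(a³/μ) = 2π√(8060³/398600) = 7201.3 s = 120.02 min.
During one orbit Earth rotates (7201.3 / 86164) × 360° = 30.09°.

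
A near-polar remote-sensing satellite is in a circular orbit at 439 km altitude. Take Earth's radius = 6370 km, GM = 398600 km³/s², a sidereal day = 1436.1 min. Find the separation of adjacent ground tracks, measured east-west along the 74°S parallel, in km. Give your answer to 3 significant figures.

716 km

Semi-major axis a = 6370 + 439 = 6809 km. Period T = 2π√(a³/μ) = 2π√(6809³/398600) = 5591.6 s = 93.19 min.
Node shift per orbit = (5591.6/86166) × 360° = 23.36°.
Equatorial spacing = 23.36 × 111.2 km/° = 2597 km.
At 74° latitude, spacing = 2597 × cos(74°) = 716 km.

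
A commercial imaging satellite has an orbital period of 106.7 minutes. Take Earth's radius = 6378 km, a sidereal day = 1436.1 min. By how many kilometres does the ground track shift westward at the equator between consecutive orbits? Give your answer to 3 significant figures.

T = 106.7 min = 6402.0 s.
During one orbit Earth rotates (6402.0 / 86166) × 360° = 26.75°.
At the equator that is 26.75° × (2π·6378/360) km/° = 26.75 × 111.3 = 2977 km.

2980 km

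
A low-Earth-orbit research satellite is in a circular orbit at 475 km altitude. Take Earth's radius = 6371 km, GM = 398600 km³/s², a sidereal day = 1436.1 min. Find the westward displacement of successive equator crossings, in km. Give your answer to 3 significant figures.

2620 km

Semi-major axis a = 6371 + 475 = 6846 km. Period T = 2π√(a³/μ) = 2π√(6846³/398600) = 5637.2 s = 93.95 min.
During one orbit Earth rotates (5637.2 / 86166) × 360° = 23.55°.
At the equator that is 23.55° × (2π·6371/360) km/° = 23.55 × 111.2 = 2619 km.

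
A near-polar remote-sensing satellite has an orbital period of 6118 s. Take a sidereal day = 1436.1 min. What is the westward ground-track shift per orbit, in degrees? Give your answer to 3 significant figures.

During one orbit Earth rotates (6118.0 / 86166) × 360° = 25.56°.

25.6°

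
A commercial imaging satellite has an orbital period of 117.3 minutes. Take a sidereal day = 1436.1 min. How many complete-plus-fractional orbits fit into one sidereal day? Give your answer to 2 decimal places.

T = 117.3 min = 7038.0 s.
Orbits per sidereal day = 86166 / 7038.0 = 12.243.

12.24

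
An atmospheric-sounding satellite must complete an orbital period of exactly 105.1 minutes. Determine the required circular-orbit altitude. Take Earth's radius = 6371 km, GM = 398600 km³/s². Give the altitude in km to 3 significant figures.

1010 km

T = 105.1 min = 6306.0 s.
From T = 2π√(a³/μ): a = (μ T²/4π²)^(1/3) = (398600 × 6306.0² / 4π²)^(1/3) = 7377 km.
Altitude h = a − R = 7377 − 6371 = 1006 km.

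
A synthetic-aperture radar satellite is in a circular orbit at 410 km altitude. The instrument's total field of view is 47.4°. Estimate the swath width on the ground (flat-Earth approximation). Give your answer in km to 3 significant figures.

360 km

Half-angle = 47.4°/2 = 23.7°.
Swath width ≈ 2h·tan(θ/2) = 2 × 410 × tan(23.7°) = 360.0 km.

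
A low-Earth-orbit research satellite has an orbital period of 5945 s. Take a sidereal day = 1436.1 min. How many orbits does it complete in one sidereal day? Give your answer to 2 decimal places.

14.49

Orbits per sidereal day = 86166 / 5945.0 = 14.494.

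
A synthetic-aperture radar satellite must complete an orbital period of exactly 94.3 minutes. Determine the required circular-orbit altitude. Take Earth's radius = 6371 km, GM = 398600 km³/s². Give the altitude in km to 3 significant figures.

T = 94.3 min = 5658.0 s.
From T = 2π√(a³/μ): a = (μ T²/4π²)^(1/3) = (398600 × 5658.0² / 4π²)^(1/3) = 6863 km.
Altitude h = a − R = 6863 − 6371 = 492 km.

492 km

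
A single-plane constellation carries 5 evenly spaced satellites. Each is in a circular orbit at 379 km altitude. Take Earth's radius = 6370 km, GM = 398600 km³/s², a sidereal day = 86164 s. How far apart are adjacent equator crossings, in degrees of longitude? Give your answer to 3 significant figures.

4.61°

Semi-major axis a = 6370 + 379 = 6749 km. Period T = 2π√(a³/μ) = 2π√(6749³/398600) = 5517.9 s = 91.96 min.
Single-satellite node shift = (5517.9/86164) × 360° = 23.05°.
With 5 satellites evenly phased, successive equator crossings are 23.05/5 = 4.611° apart.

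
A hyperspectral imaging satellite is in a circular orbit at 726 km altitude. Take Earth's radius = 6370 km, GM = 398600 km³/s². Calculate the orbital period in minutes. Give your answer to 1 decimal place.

Semi-major axis a = 6370 + 726 = 7096 km. Period T = 2π√(a³/μ) = 2π√(7096³/398600) = 5948.8 s = 99.15 min.

99.1 min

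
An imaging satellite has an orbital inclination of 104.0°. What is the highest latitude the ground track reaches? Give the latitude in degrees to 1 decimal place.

76.0°

Retrograde orbit: the ground track reaches ±(180° − i) = ±(180 − 104.0) = ±76.0°.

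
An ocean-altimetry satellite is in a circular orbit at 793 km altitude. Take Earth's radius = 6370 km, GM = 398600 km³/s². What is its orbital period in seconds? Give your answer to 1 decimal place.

Semi-major axis a = 6370 + 793 = 7163 km. Period T = 2π√(a³/μ) = 2π√(7163³/398600) = 6033.3 s = 100.55 min.

6033.3 seconds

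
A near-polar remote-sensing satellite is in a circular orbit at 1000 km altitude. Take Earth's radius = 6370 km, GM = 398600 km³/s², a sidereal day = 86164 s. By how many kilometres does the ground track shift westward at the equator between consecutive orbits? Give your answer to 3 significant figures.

2920 km

Semi-major axis a = 6370 + 1000 = 7370 km. Period T = 2π√(a³/μ) = 2π√(7370³/398600) = 6296.7 s = 104.94 min.
During one orbit Earth rotates (6296.7 / 86164) × 360° = 26.31°.
At the equator that is 26.31° × (2π·6370/360) km/° = 26.31 × 111.2 = 2925 km.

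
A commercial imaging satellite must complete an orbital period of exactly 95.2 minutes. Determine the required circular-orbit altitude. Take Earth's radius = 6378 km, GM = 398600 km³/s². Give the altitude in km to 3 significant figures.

528 km

T = 95.2 min = 5712.0 s.
From T = 2π√(a³/μ): a = (μ T²/4π²)^(1/3) = (398600 × 5712.0² / 4π²)^(1/3) = 6906 km.
Altitude h = a − R = 6906 − 6378 = 528 km.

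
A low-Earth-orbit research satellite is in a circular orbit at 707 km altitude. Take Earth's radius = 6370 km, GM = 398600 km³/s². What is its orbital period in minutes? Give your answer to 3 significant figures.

98.7 min

Semi-major axis a = 6370 + 707 = 7077 km. Period T = 2π√(a³/μ) = 2π√(7077³/398600) = 5925.0 s = 98.75 min.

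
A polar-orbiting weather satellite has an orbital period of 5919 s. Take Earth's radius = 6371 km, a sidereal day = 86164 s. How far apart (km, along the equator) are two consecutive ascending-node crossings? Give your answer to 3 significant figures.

2750 km

During one orbit Earth rotates (5919.0 / 86164) × 360° = 24.73°.
At the equator that is 24.73° × (2π·6371/360) km/° = 24.73 × 111.2 = 2750 km.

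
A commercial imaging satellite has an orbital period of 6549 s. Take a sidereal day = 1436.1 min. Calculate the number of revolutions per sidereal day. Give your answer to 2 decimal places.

Orbits per sidereal day = 86166 / 6549.0 = 13.157.

13.16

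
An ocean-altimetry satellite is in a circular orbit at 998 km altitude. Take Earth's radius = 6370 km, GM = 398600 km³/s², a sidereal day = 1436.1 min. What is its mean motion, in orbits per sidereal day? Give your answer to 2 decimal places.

Semi-major axis a = 6370 + 998 = 7368 km. Period T = 2π√(a³/μ) = 2π√(7368³/398600) = 6294.1 s = 104.90 min.
Orbits per sidereal day = 86166 / 6294.1 = 13.690.

13.69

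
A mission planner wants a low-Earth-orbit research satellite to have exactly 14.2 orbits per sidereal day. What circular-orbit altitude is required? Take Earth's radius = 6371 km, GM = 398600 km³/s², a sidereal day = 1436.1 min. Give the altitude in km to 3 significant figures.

Required period T = 86166 / 14.2 = 6068.0 s.
From T = 2π√(a³/μ): a = (μ T²/4π²)^(1/3) = (398600 × 6068.0² / 4π²)^(1/3) = 7190 km.
Altitude h = a − R = 7190 − 6371 = 819 km.

819 km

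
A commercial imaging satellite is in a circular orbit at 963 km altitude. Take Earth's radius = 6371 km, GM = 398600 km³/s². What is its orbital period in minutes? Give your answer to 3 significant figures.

104 min

Semi-major axis a = 6371 + 963 = 7334 km. Period T = 2π√(a³/μ) = 2π√(7334³/398600) = 6250.6 s = 104.18 min.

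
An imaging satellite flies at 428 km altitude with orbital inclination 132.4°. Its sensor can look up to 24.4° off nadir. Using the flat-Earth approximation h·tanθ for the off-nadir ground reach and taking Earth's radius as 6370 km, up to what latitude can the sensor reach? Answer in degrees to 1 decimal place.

Retrograde orbit: the ground track reaches ±(180° − i) = ±(180 − 132.4) = ±47.6°.
Sensor half-swath on the ground ≈ 428·tan(24.4°) = 194 km = 1.75° of latitude.
Maximum observable latitude ≈ 47.6 + 1.75 = 49.3°.

49.3°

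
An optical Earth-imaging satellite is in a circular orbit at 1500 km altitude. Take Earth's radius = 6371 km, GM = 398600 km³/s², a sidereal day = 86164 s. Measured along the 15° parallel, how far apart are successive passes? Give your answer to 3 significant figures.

Semi-major axis a = 6371 + 1500 = 7871 km. Period T = 2π√(a³/μ) = 2π√(7871³/398600) = 6949.5 s = 115.83 min.
Node shift per orbit = (6949.5/86164) × 360° = 29.04°.
Equatorial spacing = 29.04 × 111.2 km/° = 3229 km.
At 15° latitude, spacing = 3229 × cos(15°) = 3119 km.

3120 km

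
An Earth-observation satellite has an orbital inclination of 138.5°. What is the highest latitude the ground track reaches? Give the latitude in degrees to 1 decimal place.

Retrograde orbit: the ground track reaches ±(180° − i) = ±(180 − 138.5) = ±41.5°.

41.5°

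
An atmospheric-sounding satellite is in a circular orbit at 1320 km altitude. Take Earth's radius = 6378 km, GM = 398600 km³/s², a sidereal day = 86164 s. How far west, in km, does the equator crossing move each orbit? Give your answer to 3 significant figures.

3130 km

Semi-major axis a = 6378 + 1320 = 7698 km. Period T = 2π√(a³/μ) = 2π√(7698³/398600) = 6721.7 s = 112.03 min.
During one orbit Earth rotates (6721.7 / 86164) × 360° = 28.08°.
At the equator that is 28.08° × (2π·6378/360) km/° = 28.08 × 111.3 = 3126 km.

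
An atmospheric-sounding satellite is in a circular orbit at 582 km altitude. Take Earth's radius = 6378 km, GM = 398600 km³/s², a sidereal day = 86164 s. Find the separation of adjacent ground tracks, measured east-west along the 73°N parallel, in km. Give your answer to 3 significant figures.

786 km

Semi-major axis a = 6378 + 582 = 6960 km. Period T = 2π√(a³/μ) = 2π√(6960³/398600) = 5778.6 s = 96.31 min.
Node shift per orbit = (5778.6/86164) × 360° = 24.14°.
Equatorial spacing = 24.14 × 111.3 km/° = 2688 km.
At 73° latitude, spacing = 2688 × cos(73°) = 786 km.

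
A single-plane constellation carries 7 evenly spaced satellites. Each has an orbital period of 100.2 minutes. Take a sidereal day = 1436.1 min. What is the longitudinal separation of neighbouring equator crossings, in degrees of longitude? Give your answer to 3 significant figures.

3.59°

T = 100.2 min = 6012.0 s.
Single-satellite node shift = (6012.0/86166) × 360° = 25.12°.
With 7 satellites evenly phased, successive equator crossings are 25.12/7 = 3.588° apart.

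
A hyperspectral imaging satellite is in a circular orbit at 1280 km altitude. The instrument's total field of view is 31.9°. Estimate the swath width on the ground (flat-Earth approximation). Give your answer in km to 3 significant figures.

Half-angle = 31.9°/2 = 15.95°.
Swath width ≈ 2h·tan(θ/2) = 2 × 1280 × tan(15.95°) = 731.7 km.

732 km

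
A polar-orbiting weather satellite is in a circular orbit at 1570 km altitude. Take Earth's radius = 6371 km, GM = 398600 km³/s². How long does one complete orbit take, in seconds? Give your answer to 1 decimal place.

7042.5 seconds

Semi-major axis a = 6371 + 1570 = 7941 km. Period T = 2π√(a³/μ) = 2π√(7941³/398600) = 7042.5 s = 117.37 min.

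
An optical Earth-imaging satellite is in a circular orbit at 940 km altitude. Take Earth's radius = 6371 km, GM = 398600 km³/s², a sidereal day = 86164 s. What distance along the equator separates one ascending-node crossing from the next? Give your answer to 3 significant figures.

2890 km

Semi-major axis a = 6371 + 940 = 7311 km. Period T = 2π√(a³/μ) = 2π√(7311³/398600) = 6221.2 s = 103.69 min.
During one orbit Earth rotates (6221.2 / 86164) × 360° = 25.99°.
At the equator that is 25.99° × (2π·6371/360) km/° = 25.99 × 111.2 = 2890 km.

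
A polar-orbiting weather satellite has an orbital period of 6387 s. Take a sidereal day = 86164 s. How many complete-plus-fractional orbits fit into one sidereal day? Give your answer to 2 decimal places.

Orbits per sidereal day = 86164 / 6387.0 = 13.491.

13.49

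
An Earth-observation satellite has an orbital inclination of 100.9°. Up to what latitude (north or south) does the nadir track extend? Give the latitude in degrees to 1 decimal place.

Retrograde orbit: the ground track reaches ±(180° − i) = ±(180 − 100.9) = ±79.1°.

79.1°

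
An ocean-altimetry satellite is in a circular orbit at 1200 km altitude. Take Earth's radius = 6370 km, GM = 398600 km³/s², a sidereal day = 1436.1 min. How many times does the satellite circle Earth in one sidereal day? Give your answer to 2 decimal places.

13.15

Semi-major axis a = 6370 + 1200 = 7570 km. Period T = 2π√(a³/μ) = 2π√(7570³/398600) = 6554.7 s = 109.25 min.
Orbits per sidereal day = 86166 / 6554.7 = 13.146.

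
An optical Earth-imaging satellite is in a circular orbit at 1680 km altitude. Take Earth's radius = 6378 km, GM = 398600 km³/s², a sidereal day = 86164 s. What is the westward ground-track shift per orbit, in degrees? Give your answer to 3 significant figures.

Semi-major axis a = 6378 + 1680 = 8058 km. Period T = 2π√(a³/μ) = 2π√(8058³/398600) = 7198.7 s = 119.98 min.
During one orbit Earth rotates (7198.7 / 86164) × 360° = 30.08°.

30.1°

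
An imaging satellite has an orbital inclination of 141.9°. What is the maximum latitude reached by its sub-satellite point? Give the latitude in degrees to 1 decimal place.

Retrograde orbit: the ground track reaches ±(180° − i) = ±(180 − 141.9) = ±38.1°.

38.1°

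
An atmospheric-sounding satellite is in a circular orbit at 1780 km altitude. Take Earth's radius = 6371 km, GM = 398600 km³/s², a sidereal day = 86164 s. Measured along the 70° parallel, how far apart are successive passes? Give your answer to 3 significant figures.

1160 km

Semi-major axis a = 6371 + 1780 = 8151 km. Period T = 2π√(a³/μ) = 2π√(8151³/398600) = 7323.6 s = 122.06 min.
Node shift per orbit = (7323.6/86164) × 360° = 30.60°.
Equatorial spacing = 30.60 × 111.2 km/° = 3402 km.
At 70° latitude, spacing = 3402 × cos(70°) = 1164 km.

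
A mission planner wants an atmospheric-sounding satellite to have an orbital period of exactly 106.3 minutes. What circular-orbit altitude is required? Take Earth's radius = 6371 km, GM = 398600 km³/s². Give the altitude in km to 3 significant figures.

1060 km

T = 106.3 min = 6378.0 s.
From T = 2π√(a³/μ): a = (μ T²/4π²)^(1/3) = (398600 × 6378.0² / 4π²)^(1/3) = 7433 km.
Altitude h = a − R = 7433 − 6371 = 1062 km.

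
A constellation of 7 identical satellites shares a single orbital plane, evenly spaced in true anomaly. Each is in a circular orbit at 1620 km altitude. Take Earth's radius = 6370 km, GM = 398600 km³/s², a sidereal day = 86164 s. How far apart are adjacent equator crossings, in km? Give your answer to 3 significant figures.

472 km

Semi-major axis a = 6370 + 1620 = 7990 km. Period T = 2π√(a³/μ) = 2π√(7990³/398600) = 7107.7 s = 118.46 min.
Single-satellite node shift = (7107.7/86164) × 360° = 29.70°.
With 7 satellites evenly phased, successive equator crossings are 29.70/7 = 4.242° apart.
That is 4.242 × 111.2 = 472 km at the equator.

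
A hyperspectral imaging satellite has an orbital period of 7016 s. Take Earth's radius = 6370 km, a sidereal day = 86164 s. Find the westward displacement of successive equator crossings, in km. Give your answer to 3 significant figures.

During one orbit Earth rotates (7016.0 / 86164) × 360° = 29.31°.
At the equator that is 29.31° × (2π·6370/360) km/° = 29.31 × 111.2 = 3259 km.

3260 km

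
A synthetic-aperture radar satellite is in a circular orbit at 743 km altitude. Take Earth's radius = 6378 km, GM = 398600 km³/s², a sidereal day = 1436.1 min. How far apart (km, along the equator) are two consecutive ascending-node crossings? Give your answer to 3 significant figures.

2780 km

Semi-major axis a = 6378 + 743 = 7121 km. Period T = 2π√(a³/μ) = 2π√(7121³/398600) = 5980.3 s = 99.67 min.
During one orbit Earth rotates (5980.3 / 86166) × 360° = 24.99°.
At the equator that is 24.99° × (2π·6378/360) km/° = 24.99 × 111.3 = 2781 km.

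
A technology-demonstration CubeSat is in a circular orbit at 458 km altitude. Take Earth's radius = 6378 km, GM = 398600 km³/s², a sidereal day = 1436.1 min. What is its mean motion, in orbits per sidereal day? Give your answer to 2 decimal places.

15.32

Semi-major axis a = 6378 + 458 = 6836 km. Period T = 2π√(a³/μ) = 2π√(6836³/398600) = 5624.9 s = 93.75 min.
Orbits per sidereal day = 86166 / 5624.9 = 15.319.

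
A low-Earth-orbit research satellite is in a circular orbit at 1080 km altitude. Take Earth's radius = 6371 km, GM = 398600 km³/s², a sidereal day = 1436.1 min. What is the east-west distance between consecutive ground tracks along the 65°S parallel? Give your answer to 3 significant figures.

Semi-major axis a = 6371 + 1080 = 7451 km. Period T = 2π√(a³/μ) = 2π√(7451³/398600) = 6400.8 s = 106.68 min.
Node shift per orbit = (6400.8/86166) × 360° = 26.74°.
Equatorial spacing = 26.74 × 111.2 km/° = 2974 km.
At 65° latitude, spacing = 2974 × cos(65°) = 1257 km.

1260 km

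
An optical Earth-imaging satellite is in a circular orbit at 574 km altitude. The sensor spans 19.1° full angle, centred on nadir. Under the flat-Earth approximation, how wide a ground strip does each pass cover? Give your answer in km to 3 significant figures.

Half-angle = 19.1°/2 = 9.55°.
Swath width ≈ 2h·tan(θ/2) = 2 × 574 × tan(9.55°) = 193.1 km.

193 km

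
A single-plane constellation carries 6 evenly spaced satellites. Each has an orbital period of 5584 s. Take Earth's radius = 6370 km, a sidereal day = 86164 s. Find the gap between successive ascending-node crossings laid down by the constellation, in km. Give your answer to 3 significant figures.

432 km

Single-satellite node shift = (5584.0/86164) × 360° = 23.33°.
With 6 satellites evenly phased, successive equator crossings are 23.33/6 = 3.888° apart.
That is 3.888 × 111.2 = 432 km at the equator.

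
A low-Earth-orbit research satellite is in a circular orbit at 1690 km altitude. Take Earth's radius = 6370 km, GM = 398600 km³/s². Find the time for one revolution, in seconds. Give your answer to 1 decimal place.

Semi-major axis a = 6370 + 1690 = 8060 km. Period T = 2π√(a³/μ) = 2π√(8060³/398600) = 7201.3 s = 120.02 min.

7201.3 seconds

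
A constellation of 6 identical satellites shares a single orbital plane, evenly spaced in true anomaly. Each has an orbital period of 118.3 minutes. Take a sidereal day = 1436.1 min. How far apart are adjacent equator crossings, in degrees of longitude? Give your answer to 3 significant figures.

T = 118.3 min = 7098.0 s.
Single-satellite node shift = (7098.0/86166) × 360° = 29.66°.
With 6 satellites evenly phased, successive equator crossings are 29.66/6 = 4.943° apart.

4.94°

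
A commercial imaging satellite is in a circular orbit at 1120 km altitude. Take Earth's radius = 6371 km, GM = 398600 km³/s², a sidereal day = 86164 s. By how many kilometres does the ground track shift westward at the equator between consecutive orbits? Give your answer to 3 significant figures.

Semi-major axis a = 6371 + 1120 = 7491 km. Period T = 2π√(a³/μ) = 2π√(7491³/398600) = 6452.4 s = 107.54 min.
During one orbit Earth rotates (6452.4 / 86164) × 360° = 26.96°.
At the equator that is 26.96° × (2π·6371/360) km/° = 26.96 × 111.2 = 2998 km.

3000 km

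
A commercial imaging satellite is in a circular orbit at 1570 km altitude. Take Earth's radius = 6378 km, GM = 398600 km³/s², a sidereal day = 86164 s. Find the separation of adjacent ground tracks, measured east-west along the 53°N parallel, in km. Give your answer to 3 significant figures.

Semi-major axis a = 6378 + 1570 = 7948 km. Period T = 2π√(a³/μ) = 2π√(7948³/398600) = 7051.8 s = 117.53 min.
Node shift per orbit = (7051.8/86164) × 360° = 29.46°.
Equatorial spacing = 29.46 × 111.3 km/° = 3280 km.
At 53° latitude, spacing = 3280 × cos(53°) = 1974 km.

1970 km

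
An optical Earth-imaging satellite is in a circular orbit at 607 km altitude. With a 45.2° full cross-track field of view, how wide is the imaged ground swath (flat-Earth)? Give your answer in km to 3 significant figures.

505 km

Half-angle = 45.2°/2 = 22.6°.
Swath width ≈ 2h·tan(θ/2) = 2 × 607 × tan(22.6°) = 505.3 km.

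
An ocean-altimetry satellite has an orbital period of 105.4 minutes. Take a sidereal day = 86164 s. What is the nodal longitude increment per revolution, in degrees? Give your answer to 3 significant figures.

26.4°

T = 105.4 min = 6324.0 s.
During one orbit Earth rotates (6324.0 / 86164) × 360° = 26.42°.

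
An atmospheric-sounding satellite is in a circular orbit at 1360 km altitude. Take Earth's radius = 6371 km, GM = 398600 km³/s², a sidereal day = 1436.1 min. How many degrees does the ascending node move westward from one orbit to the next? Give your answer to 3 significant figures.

28.3°

Semi-major axis a = 6371 + 1360 = 7731 km. Period T = 2π√(a³/μ) = 2π√(7731³/398600) = 6765.0 s = 112.75 min.
During one orbit Earth rotates (6765.0 / 86166) × 360° = 28.26°.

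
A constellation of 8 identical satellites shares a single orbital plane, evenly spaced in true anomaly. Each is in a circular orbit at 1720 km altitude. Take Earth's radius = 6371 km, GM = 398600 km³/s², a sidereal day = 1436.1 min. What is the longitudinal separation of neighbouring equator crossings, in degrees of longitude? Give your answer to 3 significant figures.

3.78°

Semi-major axis a = 6371 + 1720 = 8091 km. Period T = 2π√(a³/μ) = 2π√(8091³/398600) = 7242.9 s = 120.72 min.
Single-satellite node shift = (7242.9/86166) × 360° = 30.26°.
With 8 satellites evenly phased, successive equator crossings are 30.26/8 = 3.783° apart.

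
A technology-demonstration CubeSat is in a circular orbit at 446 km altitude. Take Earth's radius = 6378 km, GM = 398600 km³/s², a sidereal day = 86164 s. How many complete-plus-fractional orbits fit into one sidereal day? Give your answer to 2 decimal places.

15.36

Semi-major axis a = 6378 + 446 = 6824 km. Period T = 2π√(a³/μ) = 2π√(6824³/398600) = 5610.1 s = 93.50 min.
Orbits per sidereal day = 86164 / 5610.1 = 15.359.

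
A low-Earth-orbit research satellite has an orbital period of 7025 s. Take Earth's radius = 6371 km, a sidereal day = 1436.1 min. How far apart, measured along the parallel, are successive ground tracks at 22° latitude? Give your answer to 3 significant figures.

Node shift per orbit = (7025.0/86166) × 360° = 29.35°.
Equatorial spacing = 29.35 × 111.2 km/° = 3264 km.
At 22° latitude, spacing = 3264 × cos(22°) = 3026 km.

3030 km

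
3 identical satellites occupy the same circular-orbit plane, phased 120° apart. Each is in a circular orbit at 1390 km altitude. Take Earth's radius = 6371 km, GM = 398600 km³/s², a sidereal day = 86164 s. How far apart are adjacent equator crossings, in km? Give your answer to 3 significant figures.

Semi-major axis a = 6371 + 1390 = 7761 km. Period T = 2π√(a³/μ) = 2π√(7761³/398600) = 6804.4 s = 113.41 min.
Single-satellite node shift = (6804.4/86164) × 360° = 28.43°.
With 3 satellites evenly phased, successive equator crossings are 28.43/3 = 9.476° apart.
That is 9.476 × 111.2 = 1054 km at the equator.

1050 km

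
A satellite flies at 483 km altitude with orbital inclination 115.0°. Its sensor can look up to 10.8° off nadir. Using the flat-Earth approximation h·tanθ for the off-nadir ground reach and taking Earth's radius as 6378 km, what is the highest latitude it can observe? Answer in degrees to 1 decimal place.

65.8°

Retrograde orbit: the ground track reaches ±(180° − i) = ±(180 − 115.0) = ±65.0°.
Sensor half-swath on the ground ≈ 483·tan(10.8°) = 92 km = 0.83° of latitude.
Maximum observable latitude ≈ 65.0 + 0.83 = 65.8°.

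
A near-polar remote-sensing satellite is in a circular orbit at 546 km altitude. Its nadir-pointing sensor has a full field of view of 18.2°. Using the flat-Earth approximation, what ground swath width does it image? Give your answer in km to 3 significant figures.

175 km

Half-angle = 18.2°/2 = 9.1°.
Swath width ≈ 2h·tan(θ/2) = 2 × 546 × tan(9.1°) = 174.9 km.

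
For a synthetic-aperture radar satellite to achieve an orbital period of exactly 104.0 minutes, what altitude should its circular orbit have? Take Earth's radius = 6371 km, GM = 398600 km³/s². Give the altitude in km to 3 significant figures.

955 km

T = 104.0 min = 6240.0 s.
From T = 2π√(a³/μ): a = (μ T²/4π²)^(1/3) = (398600 × 6240.0² / 4π²)^(1/3) = 7326 km.
Altitude h = a − R = 7326 − 6371 = 955 km.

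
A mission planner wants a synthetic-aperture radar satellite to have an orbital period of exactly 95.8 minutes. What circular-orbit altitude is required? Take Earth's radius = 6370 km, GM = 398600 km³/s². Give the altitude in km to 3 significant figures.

565 km

T = 95.8 min = 5748.0 s.
From T = 2π√(a³/μ): a = (μ T²/4π²)^(1/3) = (398600 × 5748.0² / 4π²)^(1/3) = 6935 km.
Altitude h = a − R = 6935 − 6370 = 565 km.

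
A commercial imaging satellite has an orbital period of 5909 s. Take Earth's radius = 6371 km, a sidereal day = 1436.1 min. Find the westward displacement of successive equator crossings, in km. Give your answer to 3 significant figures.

During one orbit Earth rotates (5909.0 / 86166) × 360° = 24.69°.
At the equator that is 24.69° × (2π·6371/360) km/° = 24.69 × 111.2 = 2745 km.

2750 km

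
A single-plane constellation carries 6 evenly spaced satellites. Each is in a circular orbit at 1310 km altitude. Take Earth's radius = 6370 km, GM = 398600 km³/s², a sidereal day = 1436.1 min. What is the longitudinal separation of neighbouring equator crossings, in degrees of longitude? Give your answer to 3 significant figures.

Semi-major axis a = 6370 + 1310 = 7680 km. Period T = 2π√(a³/μ) = 2π√(7680³/398600) = 6698.1 s = 111.64 min.
Single-satellite node shift = (6698.1/86166) × 360° = 27.98°.
With 6 satellites evenly phased, successive equator crossings are 27.98/6 = 4.664° apart.

4.66°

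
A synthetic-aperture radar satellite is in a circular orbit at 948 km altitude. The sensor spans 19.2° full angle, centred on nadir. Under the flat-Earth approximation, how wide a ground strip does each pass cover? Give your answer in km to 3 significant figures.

321 km

Half-angle = 19.2°/2 = 9.6°.
Swath width ≈ 2h·tan(θ/2) = 2 × 948 × tan(9.6°) = 320.7 km.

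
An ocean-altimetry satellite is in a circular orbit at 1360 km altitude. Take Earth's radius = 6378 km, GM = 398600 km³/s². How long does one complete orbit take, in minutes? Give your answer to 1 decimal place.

112.9 min

Semi-major axis a = 6378 + 1360 = 7738 km. Period T = 2π√(a³/μ) = 2π√(7738³/398600) = 6774.1 s = 112.90 min.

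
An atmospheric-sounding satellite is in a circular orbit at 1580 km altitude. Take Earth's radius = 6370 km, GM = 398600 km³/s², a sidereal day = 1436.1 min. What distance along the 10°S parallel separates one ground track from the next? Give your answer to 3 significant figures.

Semi-major axis a = 6370 + 1580 = 7950 km. Period T = 2π√(a³/μ) = 2π√(7950³/398600) = 7054.4 s = 117.57 min.
Node shift per orbit = (7054.4/86166) × 360° = 29.47°.
Equatorial spacing = 29.47 × 111.2 km/° = 3277 km.
At 10° latitude, spacing = 3277 × cos(10°) = 3227 km.

3230 km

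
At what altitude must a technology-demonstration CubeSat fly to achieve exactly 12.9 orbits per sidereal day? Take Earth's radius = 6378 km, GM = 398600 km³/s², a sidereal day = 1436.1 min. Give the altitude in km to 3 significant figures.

1290 km

Required period T = 86166 / 12.9 = 6679.5 s.
From T = 2π√(a³/μ): a = (μ T²/4π²)^(1/3) = (398600 × 6679.5² / 4π²)^(1/3) = 7666 km.
Altitude h = a − R = 7666 − 6378 = 1288 km.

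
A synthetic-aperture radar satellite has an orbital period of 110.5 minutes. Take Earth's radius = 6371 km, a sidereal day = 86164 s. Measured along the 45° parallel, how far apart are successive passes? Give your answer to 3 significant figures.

2180 km

T = 110.5 min = 6630.0 s.
Node shift per orbit = (6630.0/86164) × 360° = 27.70°.
Equatorial spacing = 27.70 × 111.2 km/° = 3080 km.
At 45° latitude, spacing = 3080 × cos(45°) = 2178 km.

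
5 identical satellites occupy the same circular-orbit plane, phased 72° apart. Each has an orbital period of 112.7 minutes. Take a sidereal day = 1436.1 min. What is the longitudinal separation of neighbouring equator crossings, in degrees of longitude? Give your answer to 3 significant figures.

T = 112.7 min = 6762.0 s.
Single-satellite node shift = (6762.0/86166) × 360° = 28.25°.
With 5 satellites evenly phased, successive equator crossings are 28.25/5 = 5.650° apart.

5.65°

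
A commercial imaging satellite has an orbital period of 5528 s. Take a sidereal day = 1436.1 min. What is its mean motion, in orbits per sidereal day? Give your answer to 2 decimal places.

15.59

Orbits per sidereal day = 86166 / 5528.0 = 15.587.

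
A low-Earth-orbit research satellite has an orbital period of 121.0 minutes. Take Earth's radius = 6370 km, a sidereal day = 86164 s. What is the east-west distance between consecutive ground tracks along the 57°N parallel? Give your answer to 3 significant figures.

1840 km

T = 121.0 min = 7260.0 s.
Node shift per orbit = (7260.0/86164) × 360° = 30.33°.
Equatorial spacing = 30.33 × 111.2 km/° = 3372 km.
At 57° latitude, spacing = 3372 × cos(57°) = 1837 km.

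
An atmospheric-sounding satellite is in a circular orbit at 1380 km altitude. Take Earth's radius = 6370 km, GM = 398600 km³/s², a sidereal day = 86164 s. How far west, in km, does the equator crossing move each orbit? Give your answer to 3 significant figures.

3150 km

Semi-major axis a = 6370 + 1380 = 7750 km. Period T = 2π√(a³/μ) = 2π√(7750³/398600) = 6789.9 s = 113.17 min.
During one orbit Earth rotates (6789.9 / 86164) × 360° = 28.37°.
At the equator that is 28.37° × (2π·6370/360) km/° = 28.37 × 111.2 = 3154 km.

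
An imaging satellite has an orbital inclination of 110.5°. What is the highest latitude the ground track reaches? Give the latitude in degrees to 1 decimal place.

Retrograde orbit: the ground track reaches ±(180° − i) = ±(180 − 110.5) = ±69.5°.

69.5°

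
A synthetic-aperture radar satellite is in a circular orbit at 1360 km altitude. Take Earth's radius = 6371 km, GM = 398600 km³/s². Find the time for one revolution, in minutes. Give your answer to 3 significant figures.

Semi-major axis a = 6371 + 1360 = 7731 km. Period T = 2π√(a³/μ) = 2π√(7731³/398600) = 6765.0 s = 112.75 min.

113 min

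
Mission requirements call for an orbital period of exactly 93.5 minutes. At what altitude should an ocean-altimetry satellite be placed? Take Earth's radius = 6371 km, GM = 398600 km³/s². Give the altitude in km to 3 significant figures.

453 km

T = 93.5 min = 5610.0 s.
From T = 2π√(a³/μ): a = (μ T²/4π²)^(1/3) = (398600 × 5610.0² / 4π²)^(1/3) = 6824 km.
Altitude h = a − R = 6824 − 6371 = 453 km.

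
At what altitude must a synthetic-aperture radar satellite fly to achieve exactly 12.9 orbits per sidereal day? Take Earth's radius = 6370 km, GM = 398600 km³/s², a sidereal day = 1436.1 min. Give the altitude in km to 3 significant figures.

Required period T = 86166 / 12.9 = 6679.5 s.
From T = 2π√(a³/μ): a = (μ T²/4π²)^(1/3) = (398600 × 6679.5² / 4π²)^(1/3) = 7666 km.
Altitude h = a − R = 7666 − 6370 = 1296 km.

1300 km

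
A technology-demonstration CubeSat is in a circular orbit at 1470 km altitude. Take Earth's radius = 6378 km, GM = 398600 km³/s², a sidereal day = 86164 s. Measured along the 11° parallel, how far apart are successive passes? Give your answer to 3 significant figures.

Semi-major axis a = 6378 + 1470 = 7848 km. Period T = 2π√(a³/μ) = 2π√(7848³/398600) = 6919.1 s = 115.32 min.
Node shift per orbit = (6919.1/86164) × 360° = 28.91°.
Equatorial spacing = 28.91 × 111.3 km/° = 3218 km.
At 11° latitude, spacing = 3218 × cos(11°) = 3159 km.

3160 km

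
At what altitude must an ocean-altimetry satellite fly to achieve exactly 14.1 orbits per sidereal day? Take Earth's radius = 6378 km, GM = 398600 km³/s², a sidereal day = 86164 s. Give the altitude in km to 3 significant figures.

846 km

Required period T = 86164 / 14.1 = 6110.9 s.
From T = 2π√(a³/μ): a = (μ T²/4π²)^(1/3) = (398600 × 6110.9² / 4π²)^(1/3) = 7224 km.
Altitude h = a − R = 7224 − 6378 = 846 km.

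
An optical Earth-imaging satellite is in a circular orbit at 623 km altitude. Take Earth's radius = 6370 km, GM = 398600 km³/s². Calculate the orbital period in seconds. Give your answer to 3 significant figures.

Semi-major axis a = 6370 + 623 = 6993 km. Period T = 2π√(a³/μ) = 2π√(6993³/398600) = 5819.8 s = 97.00 min.

5820 seconds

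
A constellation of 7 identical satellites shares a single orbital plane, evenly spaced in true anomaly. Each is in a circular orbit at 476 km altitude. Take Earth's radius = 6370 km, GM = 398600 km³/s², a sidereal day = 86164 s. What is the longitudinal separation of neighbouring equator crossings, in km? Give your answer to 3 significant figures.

Semi-major axis a = 6370 + 476 = 6846 km. Period T = 2π√(a³/μ) = 2π√(6846³/398600) = 5637.2 s = 93.95 min.
Single-satellite node shift = (5637.2/86164) × 360° = 23.55°.
With 7 satellites evenly phased, successive equator crossings are 23.55/7 = 3.365° apart.
That is 3.365 × 111.2 = 374 km at the equator.

374 km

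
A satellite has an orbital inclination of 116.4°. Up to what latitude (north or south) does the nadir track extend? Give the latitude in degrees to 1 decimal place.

Retrograde orbit: the ground track reaches ±(180° − i) = ±(180 − 116.4) = ±63.6°.

63.6°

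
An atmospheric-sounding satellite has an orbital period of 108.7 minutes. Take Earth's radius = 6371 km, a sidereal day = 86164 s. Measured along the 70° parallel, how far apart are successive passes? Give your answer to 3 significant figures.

T = 108.7 min = 6522.0 s.
Node shift per orbit = (6522.0/86164) × 360° = 27.25°.
Equatorial spacing = 27.25 × 111.2 km/° = 3030 km.
At 70° latitude, spacing = 3030 × cos(70°) = 1036 km.

1040 km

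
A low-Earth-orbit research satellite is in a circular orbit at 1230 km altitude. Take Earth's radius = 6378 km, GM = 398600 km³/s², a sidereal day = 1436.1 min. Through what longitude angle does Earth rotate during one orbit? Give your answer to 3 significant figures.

Semi-major axis a = 6378 + 1230 = 7608 km. Period T = 2π√(a³/μ) = 2π√(7608³/398600) = 6604.2 s = 110.07 min.
During one orbit Earth rotates (6604.2 / 86166) × 360° = 27.59°.

27.6°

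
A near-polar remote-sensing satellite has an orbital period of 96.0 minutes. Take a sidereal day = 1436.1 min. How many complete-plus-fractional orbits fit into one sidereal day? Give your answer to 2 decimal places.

T = 96.0 min = 5760.0 s.
Orbits per sidereal day = 86166 / 5760.0 = 14.959.

14.96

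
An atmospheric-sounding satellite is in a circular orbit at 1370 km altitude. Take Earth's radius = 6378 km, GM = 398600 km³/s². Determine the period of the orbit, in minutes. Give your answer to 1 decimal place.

113.1 min

Semi-major axis a = 6378 + 1370 = 7748 km. Period T = 2π√(a³/μ) = 2π√(7748³/398600) = 6787.3 s = 113.12 min.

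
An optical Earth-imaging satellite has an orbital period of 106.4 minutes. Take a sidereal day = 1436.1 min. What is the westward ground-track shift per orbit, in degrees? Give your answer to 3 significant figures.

26.7°

T = 106.4 min = 6384.0 s.
During one orbit Earth rotates (6384.0 / 86166) × 360° = 26.67°.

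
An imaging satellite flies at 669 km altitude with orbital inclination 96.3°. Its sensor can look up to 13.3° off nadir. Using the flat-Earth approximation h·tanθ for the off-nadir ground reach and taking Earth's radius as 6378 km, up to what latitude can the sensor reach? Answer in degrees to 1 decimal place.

Retrograde orbit: the ground track reaches ±(180° − i) = ±(180 − 96.3) = ±83.7°.
Sensor half-swath on the ground ≈ 669·tan(13.3°) = 158 km = 1.42° of latitude.
Maximum observable latitude ≈ 83.7 + 1.42 = 85.1°.

85.1°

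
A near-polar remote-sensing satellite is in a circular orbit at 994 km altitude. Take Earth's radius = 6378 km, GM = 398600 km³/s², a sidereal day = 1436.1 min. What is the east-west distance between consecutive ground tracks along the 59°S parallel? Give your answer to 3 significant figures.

1510 km

Semi-major axis a = 6378 + 994 = 7372 km. Period T = 2π√(a³/μ) = 2π√(7372³/398600) = 6299.3 s = 104.99 min.
Node shift per orbit = (6299.3/86166) × 360° = 26.32°.
Equatorial spacing = 26.32 × 111.3 km/° = 2930 km.
At 59° latitude, spacing = 2930 × cos(59°) = 1509 km.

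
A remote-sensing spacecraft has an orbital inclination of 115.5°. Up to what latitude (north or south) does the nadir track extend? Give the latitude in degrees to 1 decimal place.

64.5°

Retrograde orbit: the ground track reaches ±(180° − i) = ±(180 − 115.5) = ±64.5°.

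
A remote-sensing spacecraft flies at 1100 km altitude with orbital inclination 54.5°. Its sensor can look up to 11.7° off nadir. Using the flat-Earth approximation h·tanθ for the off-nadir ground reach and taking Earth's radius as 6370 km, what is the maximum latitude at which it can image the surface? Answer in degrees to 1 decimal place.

56.5°

For a prograde orbit the ground track reaches latitude ±i = ±54.5°.
Sensor half-swath on the ground ≈ 1100·tan(11.7°) = 228 km = 2.05° of latitude.
Maximum observable latitude ≈ 54.5 + 2.05 = 56.5°.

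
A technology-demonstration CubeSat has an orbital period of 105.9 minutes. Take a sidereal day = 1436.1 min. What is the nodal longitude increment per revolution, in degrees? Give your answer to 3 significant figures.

26.5°

T = 105.9 min = 6354.0 s.
During one orbit Earth rotates (6354.0 / 86166) × 360° = 26.55°.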